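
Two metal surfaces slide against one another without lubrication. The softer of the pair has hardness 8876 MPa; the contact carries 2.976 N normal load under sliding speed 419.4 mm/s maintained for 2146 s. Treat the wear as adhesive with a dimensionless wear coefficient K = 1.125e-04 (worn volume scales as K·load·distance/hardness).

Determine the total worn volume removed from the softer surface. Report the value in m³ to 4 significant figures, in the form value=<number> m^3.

All working math runs at full float precision, and the intermediates are displayed rounded; a single final rounding, at four significant figures.
Sliding speed v = 419.4 mm/s = 0.4194 m/s. Distance covered L = v·t = 0.4194 m/s × 2146 s = 900.0 m.
Hardness H = 8876 MPa = 8.876e+09 Pa.
Expressed in SI base units: W = 2.976 N, H = 8.876e+09 Pa, K = 1.125e-04.
The Archard volume V = K·W·L/H = 1.125e-04 · 2.976 · 900.0 / 8.876e+09 = 3.395e-11 m³.

value=3.395e-11 m^3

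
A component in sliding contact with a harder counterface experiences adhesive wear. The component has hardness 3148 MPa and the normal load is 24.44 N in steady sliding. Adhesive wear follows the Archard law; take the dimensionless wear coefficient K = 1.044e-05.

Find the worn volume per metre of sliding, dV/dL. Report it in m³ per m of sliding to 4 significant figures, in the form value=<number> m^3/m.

value=8.105e-14 m^3/m

All working math keeps full float precision. The intermediates are shown rounded; one last rounding: 4 significant digits.
Hardness H = 3148 MPa = 3.148e+09 Pa.
SI base units throughout: W = 24.44 N, H = 3.148e+09 Pa, K = 1.044e-05.
Sliding wear rate dV/dL = K·W/H, so: 1.044e-05 · 24.44 / 3.148e+09 = 8.105e-14 m³/m.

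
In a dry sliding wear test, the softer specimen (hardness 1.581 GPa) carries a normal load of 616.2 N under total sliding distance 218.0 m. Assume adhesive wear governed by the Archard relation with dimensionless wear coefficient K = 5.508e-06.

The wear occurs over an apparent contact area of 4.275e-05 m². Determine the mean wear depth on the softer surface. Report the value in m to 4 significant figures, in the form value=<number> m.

value=1.095e-05 m

Quoted intermediates are rounded. Every step holds full precision. Rounded just once to four significant digits.
Convert: Hardness H = 1.581 GPa = 1.581e+09 Pa.
Working in SI base units: W = 616.2 N, H = 1.581e+09 Pa, K = 5.508e-06.
Archard volume V = K·W·L/H = 5.508e-06 · 616.2 · 218.0 / 1.581e+09 = 4.680e-10 m³.
Mean wear depth h = V/A = 4.680e-10 / 4.275e-05 = 1.095e-05 m.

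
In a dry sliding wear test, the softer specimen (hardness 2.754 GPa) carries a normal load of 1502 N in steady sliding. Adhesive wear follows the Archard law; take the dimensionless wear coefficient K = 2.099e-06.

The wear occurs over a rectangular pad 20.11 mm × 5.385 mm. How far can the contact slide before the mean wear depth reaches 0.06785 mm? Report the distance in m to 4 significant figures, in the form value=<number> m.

Intermediates appear rounded — all working math maintains full precision; one final rounding to 4 significant digits.
Convert: Hardness H = 2.754 GPa = 2.754e+09 Pa.
Convert: Pad sides 20.11 mm × 5.385 mm = 0.02011 m × 0.005385 m. Contact area A = 0.02011 m × 0.005385 m = 1.083e-04 m².
Convert: Depth limit h_lim = 0.06785 mm = 6.785e-05 m.
As SI base values: W = 1502 N, H = 2.754e+09 Pa, K = 2.099e-06.
Allowed volume V_lim = h_lim·A = 6.785e-05 · 1.083e-04 = 7.348e-09 m³.
So the life L = V_lim·H/(K·W) = 7.348e-09 · 2.754e+09 / (2.099e-06 · 1502) = 6418 m.

value=6418 m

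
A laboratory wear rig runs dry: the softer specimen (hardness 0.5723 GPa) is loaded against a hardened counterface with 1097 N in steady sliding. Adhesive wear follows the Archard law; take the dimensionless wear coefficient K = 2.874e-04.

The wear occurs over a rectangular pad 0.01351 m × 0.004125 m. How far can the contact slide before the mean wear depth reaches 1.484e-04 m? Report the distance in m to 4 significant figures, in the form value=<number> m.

Displayed values are rounded — the computation carries exact precision — one last rounding to four significant digits.
Hardness H = 0.5723 GPa = 5.723e+08 Pa.
Contact area A = 0.01351 m × 0.004125 m = 5.573e-05 m².
Restated in SI base units: W = 1097 N, H = 5.723e+08 Pa, K = 2.874e-04.
Wearable volume V_lim = h_lim·A = 1.484e-04 · 5.573e-05 = 8.270e-09 m³.
So the life L = V_lim·H/(K·W) = 8.270e-09 · 5.723e+08 / (2.874e-04 · 1097) = 15.01 m.

value=15.01 m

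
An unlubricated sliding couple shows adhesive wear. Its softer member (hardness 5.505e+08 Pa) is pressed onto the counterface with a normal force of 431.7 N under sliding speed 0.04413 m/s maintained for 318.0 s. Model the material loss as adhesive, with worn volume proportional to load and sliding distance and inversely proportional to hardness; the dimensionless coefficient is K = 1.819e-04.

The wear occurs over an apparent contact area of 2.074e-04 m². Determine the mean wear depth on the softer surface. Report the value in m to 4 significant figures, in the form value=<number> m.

Intermediates appear rounded. Every step holds exact precision, and a lone final rounding: 4 significant digits.
Distance L = v·t = 0.04413 m/s × 318.0 s = 14.03 m.
Restated in SI base units: W = 431.7 N, H = 5.505e+08 Pa, K = 1.819e-04.
Archard relation: V = K·W·L/H = 1.819e-04 · 431.7 · 14.03 / 5.505e+08 = 2.002e-09 m³.
Wear depth h = V/A = 2.002e-09 / 2.074e-04 = 9.652e-06 m.

value=9.652e-06 m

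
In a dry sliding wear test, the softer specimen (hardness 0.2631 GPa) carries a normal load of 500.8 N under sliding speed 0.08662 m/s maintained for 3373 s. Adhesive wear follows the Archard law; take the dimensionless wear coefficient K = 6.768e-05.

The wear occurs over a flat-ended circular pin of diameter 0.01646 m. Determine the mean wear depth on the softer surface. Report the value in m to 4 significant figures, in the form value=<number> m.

value=1.769e-04 m

Quoted intermediates are rounded — all working math maintains full precision, and one final rounding, at four significant figures.
Convert: Path length L = v·t = 0.08662 m/s × 3373 s = 292.2 m.
Convert: Hardness H = 0.2631 GPa = 2.631e+08 Pa.
Convert: Contact area A = π·d²/4 = π·(0.01646 m)²/4 = 2.128e-04 m².
In SI base units: W = 500.8 N, H = 2.631e+08 Pa, K = 6.768e-05.
The Archard volume V = K·W·L/H = 6.768e-05 · 500.8 · 292.2 / 2.631e+08 = 3.764e-08 m³.
Mean wear depth h = V/A = 3.764e-08 / 2.128e-04 = 1.769e-04 m.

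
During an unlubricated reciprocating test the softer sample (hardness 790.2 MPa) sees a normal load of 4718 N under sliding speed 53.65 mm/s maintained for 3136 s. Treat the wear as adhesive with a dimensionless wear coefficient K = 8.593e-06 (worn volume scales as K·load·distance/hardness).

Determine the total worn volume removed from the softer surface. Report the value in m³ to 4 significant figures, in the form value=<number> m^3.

value=8.632e-09 m^3

All working math keeps exact precision — intermediate values appear rounded — rounded just once to four significant digits.
Sliding speed v = 53.65 mm/s = 0.05365 m/s. Total distance L = v·t = 0.05365 m/s × 3136 s = 168.2 m.
Hardness H = 790.2 MPa = 7.902e+08 Pa.
In SI base units: W = 4718 N, H = 7.902e+08 Pa, K = 8.593e-06.
Volume removed: V = K·W·L/H = 8.593e-06 · 4718 · 168.2 / 7.902e+08 = 8.632e-09 m³.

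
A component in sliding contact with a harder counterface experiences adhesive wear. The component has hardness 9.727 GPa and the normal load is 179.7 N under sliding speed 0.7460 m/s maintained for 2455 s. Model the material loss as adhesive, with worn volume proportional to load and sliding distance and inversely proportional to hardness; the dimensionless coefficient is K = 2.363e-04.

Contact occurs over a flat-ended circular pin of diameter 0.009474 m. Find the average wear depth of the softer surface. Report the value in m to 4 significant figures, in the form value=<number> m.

value=1.134e-04 m

Each operation keeps exact precision. The intermediates are displayed rounded; rounded just once, at 4 significant digits.
Convert: Distance L = v·t = 0.7460 m/s × 2455 s = 1831 m.
Convert: Hardness H = 9.727 GPa = 9.727e+09 Pa.
Convert: Contact area A = π·d²/4 = π·(0.009474 m)²/4 = 7.049e-05 m².
Restated in SI base units: W = 179.7 N, H = 9.727e+09 Pa, K = 2.363e-04.
Wear volume V = K·W·L/H = 2.363e-04 · 179.7 · 1831 / 9.727e+09 = 7.995e-09 m³.
Mean depth h = V/A = 7.995e-09 / 7.049e-05 = 1.134e-04 m.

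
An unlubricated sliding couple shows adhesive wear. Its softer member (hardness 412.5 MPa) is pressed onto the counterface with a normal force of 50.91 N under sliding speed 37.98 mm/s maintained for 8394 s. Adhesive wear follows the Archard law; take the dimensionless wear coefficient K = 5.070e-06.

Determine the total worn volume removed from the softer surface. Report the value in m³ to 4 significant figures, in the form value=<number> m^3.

value=1.995e-10 m^3

Intermediates are shown rounded; the computation runs at full float precision; one final rounding: 4 significant figures.
Sliding speed v = 37.98 mm/s = 0.03798 m/s. Distance covered L = v·t = 0.03798 m/s × 8394 s = 318.8 m.
Hardness H = 412.5 MPa = 4.125e+08 Pa.
As SI base values: W = 50.91 N, H = 4.125e+08 Pa, K = 5.070e-06.
Wear volume V = K·W·L/H = 5.070e-06 · 50.91 · 318.8 / 4.125e+08 = 1.995e-10 m³.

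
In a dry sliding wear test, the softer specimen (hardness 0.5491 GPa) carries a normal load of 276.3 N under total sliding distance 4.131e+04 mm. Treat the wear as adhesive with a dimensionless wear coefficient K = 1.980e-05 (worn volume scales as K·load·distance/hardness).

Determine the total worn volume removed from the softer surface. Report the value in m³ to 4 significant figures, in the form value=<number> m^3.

Every step carries full precision. Intermediate values appear rounded, and a single final rounding, at 4 significant digits.
Path length L = 4.131e+04 mm = 41.31 m.
Hardness H = 0.5491 GPa = 5.491e+08 Pa.
Expressed in SI base units: W = 276.3 N, H = 5.491e+08 Pa, K = 1.980e-05.
Wear volume V = K·W·L/H = 1.980e-05 · 276.3 · 41.31 / 5.491e+08 = 4.116e-10 m³.

value=4.116e-10 m^3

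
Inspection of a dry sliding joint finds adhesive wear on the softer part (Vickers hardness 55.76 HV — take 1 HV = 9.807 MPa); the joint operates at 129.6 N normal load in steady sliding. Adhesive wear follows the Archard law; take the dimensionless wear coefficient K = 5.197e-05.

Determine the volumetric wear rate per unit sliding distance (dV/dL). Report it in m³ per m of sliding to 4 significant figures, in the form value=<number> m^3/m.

value=1.232e-11 m^3/m

The intermediates are shown rounded, and the computation runs at exact precision; one last rounding, at 4 significant figures.
Hardness H = 55.76 HV × 9.807 MPa/HV = 546.8 MPa = 5.468e+08 Pa.
Restated in SI base units: W = 129.6 N, H = 5.468e+08 Pa, K = 5.197e-05.
Wear rate dV/dL = K·W/H (independent of L): 5.197e-05 · 129.6 / 5.468e+08 = 1.232e-11 m³/m.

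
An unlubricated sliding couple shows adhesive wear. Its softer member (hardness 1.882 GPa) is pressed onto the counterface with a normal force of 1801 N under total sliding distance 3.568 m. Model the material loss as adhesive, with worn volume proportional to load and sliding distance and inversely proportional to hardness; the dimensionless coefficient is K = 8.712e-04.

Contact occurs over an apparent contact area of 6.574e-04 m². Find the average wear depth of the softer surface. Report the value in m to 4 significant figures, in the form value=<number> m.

value=4.525e-06 m

Intermediate values are displayed rounded. All arithmetic maintains exact precision. Rounded just once: four significant figures.
Convert: Hardness H = 1.882 GPa = 1.882e+09 Pa.
In SI base units: W = 1801 N, H = 1.882e+09 Pa, K = 8.712e-04.
The Archard volume V = K·W·L/H = 8.712e-04 · 1801 · 3.568 / 1.882e+09 = 2.975e-09 m³.
Depth h = V/A = 2.975e-09 / 6.574e-04 = 4.525e-06 m.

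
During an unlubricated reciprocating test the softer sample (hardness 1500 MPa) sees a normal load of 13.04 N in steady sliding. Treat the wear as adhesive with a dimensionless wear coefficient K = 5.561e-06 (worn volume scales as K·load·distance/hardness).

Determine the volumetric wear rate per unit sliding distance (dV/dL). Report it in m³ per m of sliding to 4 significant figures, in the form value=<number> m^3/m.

value=4.834e-14 m^3/m

Every step holds full precision, and the intermediates are shown rounded. Rounded just once to 4 significant digits.
Convert: Hardness H = 1500 MPa = 1.500e+09 Pa.
In SI base units: W = 13.04 N, H = 1.500e+09 Pa, K = 5.561e-06.
Volumetric rate dV/dL = K·W/H, per unit distance: 5.561e-06 · 13.04 / 1.500e+09 = 4.834e-14 m³/m.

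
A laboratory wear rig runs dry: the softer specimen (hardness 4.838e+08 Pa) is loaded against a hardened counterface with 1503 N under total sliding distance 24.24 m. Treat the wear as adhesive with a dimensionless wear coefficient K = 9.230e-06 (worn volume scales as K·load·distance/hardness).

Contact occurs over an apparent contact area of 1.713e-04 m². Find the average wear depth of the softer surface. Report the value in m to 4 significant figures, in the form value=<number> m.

value=4.058e-06 m

Displayed values are rounded; every step runs at full precision. Rounded once at the end, at four significant digits.
As SI base values: W = 1503 N, H = 4.838e+08 Pa, K = 9.230e-06.
Apply Archard: V = K·W·L/H = 9.230e-06 · 1503 · 24.24 / 4.838e+08 = 6.951e-10 m³.
Wear depth h = V/A = 6.951e-10 / 1.713e-04 = 4.058e-06 m.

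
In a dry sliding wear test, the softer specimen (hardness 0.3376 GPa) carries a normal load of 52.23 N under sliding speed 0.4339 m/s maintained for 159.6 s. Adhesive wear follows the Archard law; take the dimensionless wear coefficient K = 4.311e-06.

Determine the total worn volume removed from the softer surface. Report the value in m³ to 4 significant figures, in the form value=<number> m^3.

value=4.619e-11 m^3

The intermediates are displayed rounded — every step holds full float precision — one last rounding to 4 significant digits.
Convert: Path length L = v·t = 0.4339 m/s × 159.6 s = 69.25 m.
Convert: Hardness H = 0.3376 GPa = 3.376e+08 Pa.
In SI base units, W = 52.23 N, H = 3.376e+08 Pa, K = 4.311e-06.
Worn volume V = K·W·L/H = 4.311e-06 · 52.23 · 69.25 / 3.376e+08 = 4.619e-11 m³.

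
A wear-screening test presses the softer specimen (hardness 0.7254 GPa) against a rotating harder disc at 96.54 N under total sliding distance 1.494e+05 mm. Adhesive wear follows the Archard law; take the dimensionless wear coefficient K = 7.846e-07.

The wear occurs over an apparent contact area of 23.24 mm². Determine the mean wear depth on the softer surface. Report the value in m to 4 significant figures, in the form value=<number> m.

value=6.713e-07 m

Displayed values are rounded — each operation carries full precision. Rounded once at the end to four significant digits.
Total distance L = 1.494e+05 mm = 149.4 m.
Hardness H = 0.7254 GPa = 7.254e+08 Pa.
Contact area A = 23.24 mm² = 2.324e-05 m².
Expressed in SI base units: W = 96.54 N, H = 7.254e+08 Pa, K = 7.846e-07.
Archard relation: V = K·W·L/H = 7.846e-07 · 96.54 · 149.4 / 7.254e+08 = 1.560e-11 m³.
Average depth h = V/A = 1.560e-11 / 2.324e-05 = 6.713e-07 m.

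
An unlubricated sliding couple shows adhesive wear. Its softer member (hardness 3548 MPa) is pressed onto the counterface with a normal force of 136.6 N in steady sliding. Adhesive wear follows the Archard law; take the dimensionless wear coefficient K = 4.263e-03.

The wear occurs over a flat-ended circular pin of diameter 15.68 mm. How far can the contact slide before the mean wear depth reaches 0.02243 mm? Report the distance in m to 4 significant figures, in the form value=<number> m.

Displayed values are rounded, and the algebra holds full precision; a lone final rounding to 4 significant figures.
Hardness H = 3548 MPa = 3.548e+09 Pa.
Pin diameter d = 15.68 mm = 0.01568 m. Contact area A = π·d²/4 = π·(0.01568 m)²/4 = 1.931e-04 m².
Depth limit h_lim = 0.02243 mm = 2.243e-05 m.
In SI base units: W = 136.6 N, H = 3.548e+09 Pa, K = 4.263e-03.
Allowed volume V_lim = h_lim·A = 2.243e-05 · 1.931e-04 = 4.331e-09 m³.
Sliding life L = V_lim·H/(K·W) = 4.331e-09 · 3.548e+09 / (4.263e-03 · 136.6) = 26.39 m.

value=26.39 m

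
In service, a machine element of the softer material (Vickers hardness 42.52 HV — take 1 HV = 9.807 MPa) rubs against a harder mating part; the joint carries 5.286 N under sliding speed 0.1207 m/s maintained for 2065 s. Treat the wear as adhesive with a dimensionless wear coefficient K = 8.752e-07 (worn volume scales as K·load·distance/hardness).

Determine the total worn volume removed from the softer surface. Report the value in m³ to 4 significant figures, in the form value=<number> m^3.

value=2.765e-12 m^3

Intermediates are shown rounded. All arithmetic holds full precision — a single final rounding, at four significant digits.
Convert: Distance L = v·t = 0.1207 m/s × 2065 s = 249.2 m.
Convert: Hardness H = 42.52 HV × 9.807 MPa/HV = 417.0 MPa = 4.170e+08 Pa.
In SI base units: W = 5.286 N, H = 4.170e+08 Pa, K = 8.752e-07.
Archard relation: V = K·W·L/H = 8.752e-07 · 5.286 · 249.2 / 4.170e+08 = 2.765e-12 m³.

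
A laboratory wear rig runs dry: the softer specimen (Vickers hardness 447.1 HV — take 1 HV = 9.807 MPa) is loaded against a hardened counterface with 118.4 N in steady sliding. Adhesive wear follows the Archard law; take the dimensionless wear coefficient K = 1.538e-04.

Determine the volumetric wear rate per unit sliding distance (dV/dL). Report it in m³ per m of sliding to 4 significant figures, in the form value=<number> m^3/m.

value=4.153e-12 m^3/m

All arithmetic runs at exact precision. Intermediate values are displayed rounded, and a lone final rounding to four significant digits.
Convert: Hardness H = 447.1 HV × 9.807 MPa/HV = 4385 MPa = 4.385e+09 Pa.
Working in SI base units: W = 118.4 N, H = 4.385e+09 Pa, K = 1.538e-04.
Volumetric rate dV/dL = K·W/H, per unit distance: 1.538e-04 · 118.4 / 4.385e+09 = 4.153e-12 m³/m.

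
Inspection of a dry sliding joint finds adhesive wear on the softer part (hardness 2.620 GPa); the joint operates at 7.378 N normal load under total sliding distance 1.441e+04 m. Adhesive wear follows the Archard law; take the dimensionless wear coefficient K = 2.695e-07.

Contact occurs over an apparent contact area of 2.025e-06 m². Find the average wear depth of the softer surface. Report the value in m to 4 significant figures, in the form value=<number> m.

value=5.401e-06 m

Every step maintains full precision. Intermediates are shown rounded — rounded once at the end, at four significant digits.
Convert: Hardness H = 2.620 GPa = 2.620e+09 Pa.
As SI base values: W = 7.378 N, H = 2.620e+09 Pa, K = 2.695e-07.
By Archard's law, V = K·W·L/H = 2.695e-07 · 7.378 · 1.441e+04 / 2.620e+09 = 1.094e-11 m³.
Mean depth h = V/A = 1.094e-11 / 2.025e-06 = 5.401e-06 m.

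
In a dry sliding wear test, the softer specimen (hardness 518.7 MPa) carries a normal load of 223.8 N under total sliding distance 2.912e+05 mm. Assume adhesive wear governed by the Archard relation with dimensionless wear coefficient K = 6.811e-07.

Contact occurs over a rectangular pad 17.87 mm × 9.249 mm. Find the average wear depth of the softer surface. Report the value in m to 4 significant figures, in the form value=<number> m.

value=5.178e-07 m

Intermediates appear rounded. All working math runs at full float precision, and one final rounding to 4 significant digits.
Path length L = 2.912e+05 mm = 291.2 m.
Hardness H = 518.7 MPa = 5.187e+08 Pa.
Pad sides 17.87 mm × 9.249 mm = 0.01787 m × 0.009249 m. Contact area A = 0.01787 m × 0.009249 m = 1.653e-04 m².
In SI base units, W = 223.8 N, H = 5.187e+08 Pa, K = 6.811e-07.
Worn volume V = K·W·L/H = 6.811e-07 · 223.8 · 291.2 / 5.187e+08 = 8.557e-11 m³.
Mean wear depth h = V/A = 8.557e-11 / 1.653e-04 = 5.178e-07 m.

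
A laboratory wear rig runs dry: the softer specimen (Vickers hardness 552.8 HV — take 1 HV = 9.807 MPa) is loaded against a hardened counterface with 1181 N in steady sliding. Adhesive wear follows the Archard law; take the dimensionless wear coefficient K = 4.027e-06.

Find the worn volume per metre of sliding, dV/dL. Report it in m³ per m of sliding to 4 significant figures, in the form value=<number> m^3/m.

Intermediates are displayed rounded — all working math runs at exact precision; rounded once at the end: 4 significant figures.
Convert: Hardness H = 552.8 HV × 9.807 MPa/HV = 5421 MPa = 5.421e+09 Pa.
As SI base values: W = 1181 N, H = 5.421e+09 Pa, K = 4.027e-06.
Rate of wear dV/dL = K·W/H (independent of L): 4.027e-06 · 1181 / 5.421e+09 = 8.773e-13 m³/m.

value=8.773e-13 m^3/m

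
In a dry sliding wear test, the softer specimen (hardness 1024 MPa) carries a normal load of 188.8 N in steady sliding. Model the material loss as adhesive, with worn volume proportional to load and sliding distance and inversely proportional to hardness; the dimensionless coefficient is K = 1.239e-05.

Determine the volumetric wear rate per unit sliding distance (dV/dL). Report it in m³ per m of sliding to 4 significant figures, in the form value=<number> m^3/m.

value=2.284e-12 m^3/m

Every step holds full precision, and the intermediates are printed rounded. Rounded just once to 4 significant figures.
Convert: Hardness H = 1024 MPa = 1.024e+09 Pa.
Working in SI base units: W = 188.8 N, H = 1.024e+09 Pa, K = 1.239e-05.
Rate of wear dV/dL = K·W/H: 1.239e-05 · 188.8 / 1.024e+09 = 2.284e-12 m³/m.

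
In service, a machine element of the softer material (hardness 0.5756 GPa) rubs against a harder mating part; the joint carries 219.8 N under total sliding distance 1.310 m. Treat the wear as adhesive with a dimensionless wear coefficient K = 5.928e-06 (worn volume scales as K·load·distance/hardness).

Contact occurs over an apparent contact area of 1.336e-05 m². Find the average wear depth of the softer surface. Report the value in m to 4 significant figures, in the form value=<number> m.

Every step runs at full precision. Intermediate values are shown rounded — one final rounding to four significant figures.
Convert: Hardness H = 0.5756 GPa = 5.756e+08 Pa.
Restated in SI base units: W = 219.8 N, H = 5.756e+08 Pa, K = 5.928e-06.
Apply Archard: V = K·W·L/H = 5.928e-06 · 219.8 · 1.310 / 5.756e+08 = 2.965e-12 m³.
Mean wear depth h = V/A = 2.965e-12 / 1.336e-05 = 2.220e-07 m.

value=2.220e-07 m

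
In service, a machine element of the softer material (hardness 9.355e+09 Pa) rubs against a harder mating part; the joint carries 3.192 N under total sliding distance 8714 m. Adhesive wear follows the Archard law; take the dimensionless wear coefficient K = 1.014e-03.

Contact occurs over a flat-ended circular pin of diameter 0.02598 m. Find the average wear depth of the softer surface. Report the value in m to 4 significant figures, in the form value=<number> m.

Shown intermediates are rounded, and the computation maintains full precision. Rounded just once to four significant digits.
Convert: Contact area A = π·d²/4 = π·(0.02598 m)²/4 = 5.301e-04 m².
Working in SI base units: W = 3.192 N, H = 9.355e+09 Pa, K = 1.014e-03.
By Archard's law, V = K·W·L/H = 1.014e-03 · 3.192 · 8714 / 9.355e+09 = 3.015e-09 m³.
Mean wear depth h = V/A = 3.015e-09 / 5.301e-04 = 5.687e-06 m.

value=5.687e-06 m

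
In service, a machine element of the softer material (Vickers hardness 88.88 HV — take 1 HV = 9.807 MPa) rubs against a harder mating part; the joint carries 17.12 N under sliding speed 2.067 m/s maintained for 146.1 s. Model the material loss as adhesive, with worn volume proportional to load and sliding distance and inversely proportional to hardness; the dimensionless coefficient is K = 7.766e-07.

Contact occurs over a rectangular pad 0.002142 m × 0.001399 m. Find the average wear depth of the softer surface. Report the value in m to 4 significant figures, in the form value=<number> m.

value=1.537e-06 m

The intermediates are printed rounded. All working math keeps full float precision — rounded once at the end, at four significant figures.
The distance L = v·t = 2.067 m/s × 146.1 s = 302.0 m.
Hardness H = 88.88 HV × 9.807 MPa/HV = 871.6 MPa = 8.716e+08 Pa.
Contact area A = 0.002142 m × 0.001399 m = 2.997e-06 m².
Collected in SI base units: W = 17.12 N, H = 8.716e+08 Pa, K = 7.766e-07.
Archard volume V = K·W·L/H = 7.766e-07 · 17.12 · 302.0 / 8.716e+08 = 4.606e-12 m³.
Wear depth h = V/A = 4.606e-12 / 2.997e-06 = 1.537e-06 m.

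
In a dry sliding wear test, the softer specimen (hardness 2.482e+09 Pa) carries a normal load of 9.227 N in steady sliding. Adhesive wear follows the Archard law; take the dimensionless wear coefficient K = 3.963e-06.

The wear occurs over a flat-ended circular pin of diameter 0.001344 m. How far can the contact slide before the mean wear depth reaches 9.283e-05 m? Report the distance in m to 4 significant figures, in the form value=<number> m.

All arithmetic carries exact precision, and intermediate values are displayed rounded. Rounded once at the end: four significant figures.
Contact area A = π·d²/4 = π·(0.001344 m)²/4 = 1.419e-06 m².
Working in SI base units: W = 9.227 N, H = 2.482e+09 Pa, K = 3.963e-06.
Volume at the limit: V_lim = h_lim·A = 9.283e-05 · 1.419e-06 = 1.317e-10 m³.
Sliding life L = V_lim·H/(K·W) = 1.317e-10 · 2.482e+09 / (3.963e-06 · 9.227) = 8939 m.

value=8939 m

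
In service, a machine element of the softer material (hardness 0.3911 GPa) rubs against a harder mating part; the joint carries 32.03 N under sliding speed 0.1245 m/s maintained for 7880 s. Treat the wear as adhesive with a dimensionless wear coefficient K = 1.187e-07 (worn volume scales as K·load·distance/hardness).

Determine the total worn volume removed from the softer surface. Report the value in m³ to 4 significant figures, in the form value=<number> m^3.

value=9.537e-12 m^3

The algebra runs at full precision. Intermediate values are shown rounded; rounded just once: 4 significant digits.
Convert: The distance L = v·t = 0.1245 m/s × 7880 s = 981.1 m.
Convert: Hardness H = 0.3911 GPa = 3.911e+08 Pa.
Working in SI base units: W = 32.03 N, H = 3.911e+08 Pa, K = 1.187e-07.
Worn volume V = K·W·L/H = 1.187e-07 · 32.03 · 981.1 / 3.911e+08 = 9.537e-12 m³.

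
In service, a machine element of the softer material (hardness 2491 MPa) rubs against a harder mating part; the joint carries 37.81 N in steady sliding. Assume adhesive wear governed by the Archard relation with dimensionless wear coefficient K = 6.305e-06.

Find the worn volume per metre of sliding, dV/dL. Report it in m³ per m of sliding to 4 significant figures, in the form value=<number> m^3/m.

value=9.570e-14 m^3/m

Quoted intermediates are rounded, and every step holds exact precision; a lone final rounding to four significant digits.
Hardness H = 2491 MPa = 2.491e+09 Pa.
Working in SI base units: W = 37.81 N, H = 2.491e+09 Pa, K = 6.305e-06.
Wear rate dV/dL = K·W/H: 6.305e-06 · 37.81 / 2.491e+09 = 9.570e-14 m³/m.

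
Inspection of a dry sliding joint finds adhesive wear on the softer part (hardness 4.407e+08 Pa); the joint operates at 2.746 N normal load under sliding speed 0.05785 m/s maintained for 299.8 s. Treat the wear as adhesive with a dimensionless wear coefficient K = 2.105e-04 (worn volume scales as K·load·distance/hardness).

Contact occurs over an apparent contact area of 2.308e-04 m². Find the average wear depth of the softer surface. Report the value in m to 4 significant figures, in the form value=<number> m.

Each operation maintains exact precision. Intermediate values are printed rounded — a single final rounding to four significant figures.
Sliding distance L = v·t = 0.05785 m/s × 299.8 s = 17.34 m.
In SI base units, W = 2.746 N, H = 4.407e+08 Pa, K = 2.105e-04.
Volume removed: V = K·W·L/H = 2.105e-04 · 2.746 · 17.34 / 4.407e+08 = 2.275e-11 m³.
Depth h = V/A = 2.275e-11 / 2.308e-04 = 9.856e-08 m.

value=9.856e-08 m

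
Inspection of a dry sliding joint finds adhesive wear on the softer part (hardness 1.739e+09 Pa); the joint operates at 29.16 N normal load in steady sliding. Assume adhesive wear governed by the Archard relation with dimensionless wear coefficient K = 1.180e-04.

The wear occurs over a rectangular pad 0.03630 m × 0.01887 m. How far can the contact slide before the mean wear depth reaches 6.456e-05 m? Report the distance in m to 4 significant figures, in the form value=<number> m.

Every step carries full float precision. The intermediates are printed rounded; rounded once at the end, at four significant figures.
Contact area A = 0.03630 m × 0.01887 m = 6.850e-04 m².
SI base units throughout: W = 29.16 N, H = 1.739e+09 Pa, K = 1.180e-04.
Limit volume V_lim = h_lim·A = 6.456e-05 · 6.850e-04 = 4.422e-08 m³.
Life L = V_lim·H/(K·W) = 4.422e-08 · 1.739e+09 / (1.180e-04 · 29.16) = 2.235e+04 m.

value=2.235e+04 m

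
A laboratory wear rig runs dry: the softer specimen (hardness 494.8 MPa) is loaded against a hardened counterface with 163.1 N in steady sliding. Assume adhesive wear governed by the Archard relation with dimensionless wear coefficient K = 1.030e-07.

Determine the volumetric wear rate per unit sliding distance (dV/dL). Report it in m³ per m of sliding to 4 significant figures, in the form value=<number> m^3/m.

value=3.395e-14 m^3/m

Intermediates are shown rounded; all working math holds full float precision; rounded once at the end, at 4 significant digits.
Hardness H = 494.8 MPa = 4.948e+08 Pa.
Collected in SI base units: W = 163.1 N, H = 4.948e+08 Pa, K = 1.030e-07.
Volumetric rate dV/dL = K·W/H (independent of L): 1.030e-07 · 163.1 / 4.948e+08 = 3.395e-14 m³/m.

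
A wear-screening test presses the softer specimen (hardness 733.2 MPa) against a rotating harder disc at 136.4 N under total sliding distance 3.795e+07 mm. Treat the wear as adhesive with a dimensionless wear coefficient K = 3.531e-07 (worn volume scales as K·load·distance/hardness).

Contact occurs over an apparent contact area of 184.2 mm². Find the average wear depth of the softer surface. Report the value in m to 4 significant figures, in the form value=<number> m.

value=1.353e-05 m

Every step runs at full float precision, and the intermediates appear rounded; a lone final rounding, at 4 significant digits.
Distance covered L = 3.795e+07 mm = 3.795e+04 m.
Hardness H = 733.2 MPa = 7.332e+08 Pa.
Contact area A = 184.2 mm² = 1.842e-04 m².
In SI base units: W = 136.4 N, H = 7.332e+08 Pa, K = 3.531e-07.
Wear volume V = K·W·L/H = 3.531e-07 · 136.4 · 3.795e+04 / 7.332e+08 = 2.493e-09 m³.
Depth h = V/A = 2.493e-09 / 1.842e-04 = 1.353e-05 m.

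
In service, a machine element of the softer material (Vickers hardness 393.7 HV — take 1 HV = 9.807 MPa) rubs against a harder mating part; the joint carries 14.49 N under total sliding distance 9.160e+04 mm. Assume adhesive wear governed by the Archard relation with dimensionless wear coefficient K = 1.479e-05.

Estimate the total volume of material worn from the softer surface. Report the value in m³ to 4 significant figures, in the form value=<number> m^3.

Printed values are rounded; all arithmetic holds full float precision. Rounded just once to 4 significant digits.
Convert: Total distance L = 9.160e+04 mm = 91.60 m.
Convert: Hardness H = 393.7 HV × 9.807 MPa/HV = 3861 MPa = 3.861e+09 Pa.
Collected in SI base units: W = 14.49 N, H = 3.861e+09 Pa, K = 1.479e-05.
By Archard's law, V = K·W·L/H = 1.479e-05 · 14.49 · 91.60 / 3.861e+09 = 5.084e-12 m³.

value=5.084e-12 m^3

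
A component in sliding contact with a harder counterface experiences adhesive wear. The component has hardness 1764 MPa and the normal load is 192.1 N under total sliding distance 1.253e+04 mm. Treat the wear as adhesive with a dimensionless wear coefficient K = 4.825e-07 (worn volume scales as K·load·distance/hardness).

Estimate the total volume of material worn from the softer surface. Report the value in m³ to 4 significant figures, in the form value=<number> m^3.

value=6.584e-13 m^3

The algebra keeps full float precision. Printed values are rounded. Rounded just once, at 4 significant digits.
Convert: The distance L = 1.253e+04 mm = 12.53 m.
Convert: Hardness H = 1764 MPa = 1.764e+09 Pa.
Restated in SI base units: W = 192.1 N, H = 1.764e+09 Pa, K = 4.825e-07.
Worn volume V = K·W·L/H = 4.825e-07 · 192.1 · 12.53 / 1.764e+09 = 6.584e-13 m³.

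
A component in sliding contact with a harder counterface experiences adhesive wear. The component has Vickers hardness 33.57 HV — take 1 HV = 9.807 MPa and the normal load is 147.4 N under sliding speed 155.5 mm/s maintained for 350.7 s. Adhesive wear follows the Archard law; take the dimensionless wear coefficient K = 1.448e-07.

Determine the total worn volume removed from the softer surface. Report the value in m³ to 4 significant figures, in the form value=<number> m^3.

value=3.535e-12 m^3

Intermediate values are displayed rounded, and the algebra keeps full float precision — one last rounding: 4 significant figures.
Sliding speed v = 155.5 mm/s = 0.1555 m/s. Distance L = v·t = 0.1555 m/s × 350.7 s = 54.53 m.
Hardness H = 33.57 HV × 9.807 MPa/HV = 329.2 MPa = 3.292e+08 Pa.
In SI base units: W = 147.4 N, H = 3.292e+08 Pa, K = 1.448e-07.
By Archard's law, V = K·W·L/H = 1.448e-07 · 147.4 · 54.53 / 3.292e+08 = 3.535e-12 m³.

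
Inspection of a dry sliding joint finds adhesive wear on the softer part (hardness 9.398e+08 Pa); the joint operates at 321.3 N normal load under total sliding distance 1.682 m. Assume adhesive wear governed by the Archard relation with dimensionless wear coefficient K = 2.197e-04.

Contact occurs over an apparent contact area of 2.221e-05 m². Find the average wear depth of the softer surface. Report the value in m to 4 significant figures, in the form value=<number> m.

value=5.688e-06 m

Every step runs at full float precision; the intermediates appear rounded — rounded once at the end, at 4 significant figures.
As SI base values: W = 321.3 N, H = 9.398e+08 Pa, K = 2.197e-04.
Worn volume V = K·W·L/H = 2.197e-04 · 321.3 · 1.682 / 9.398e+08 = 1.263e-10 m³.
Depth of wear h = V/A = 1.263e-10 / 2.221e-05 = 5.688e-06 m.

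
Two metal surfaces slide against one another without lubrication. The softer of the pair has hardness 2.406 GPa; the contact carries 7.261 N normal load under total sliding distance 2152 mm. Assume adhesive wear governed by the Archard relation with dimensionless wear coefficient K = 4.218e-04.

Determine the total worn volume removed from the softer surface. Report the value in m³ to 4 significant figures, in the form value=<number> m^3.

value=2.739e-12 m^3

The intermediates are printed rounded. The algebra keeps full float precision, and a lone final rounding, at 4 significant figures.
Convert: Distance L = 2152 mm = 2.152 m.
Convert: Hardness H = 2.406 GPa = 2.406e+09 Pa.
Expressed in SI base units: W = 7.261 N, H = 2.406e+09 Pa, K = 4.218e-04.
Archard relation: V = K·W·L/H = 4.218e-04 · 7.261 · 2.152 / 2.406e+09 = 2.739e-12 m³.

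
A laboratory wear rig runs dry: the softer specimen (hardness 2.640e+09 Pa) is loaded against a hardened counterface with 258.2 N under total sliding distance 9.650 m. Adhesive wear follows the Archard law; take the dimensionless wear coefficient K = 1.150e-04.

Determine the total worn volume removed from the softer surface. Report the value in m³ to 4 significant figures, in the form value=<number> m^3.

The algebra holds exact precision; printed values are rounded. Rounded once at the end: four significant digits.
Expressed in SI base units: W = 258.2 N, H = 2.640e+09 Pa, K = 1.150e-04.
The Archard volume V = K·W·L/H = 1.150e-04 · 258.2 · 9.650 / 2.640e+09 = 1.085e-10 m³.

value=1.085e-10 m^3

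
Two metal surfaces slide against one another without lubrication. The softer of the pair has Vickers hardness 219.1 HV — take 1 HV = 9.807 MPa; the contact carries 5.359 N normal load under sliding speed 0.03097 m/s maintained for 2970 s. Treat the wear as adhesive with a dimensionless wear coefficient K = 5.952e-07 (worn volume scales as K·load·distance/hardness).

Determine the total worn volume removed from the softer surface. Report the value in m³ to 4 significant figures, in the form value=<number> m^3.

value=1.365e-13 m^3

The computation carries full precision; intermediates are shown rounded. Rounded once at the end to four significant digits.
Convert: Sliding distance L = v·t = 0.03097 m/s × 2970 s = 91.98 m.
Convert: Hardness H = 219.1 HV × 9.807 MPa/HV = 2149 MPa = 2.149e+09 Pa.
Working in SI base units: W = 5.359 N, H = 2.149e+09 Pa, K = 5.952e-07.
Apply Archard: V = K·W·L/H = 5.952e-07 · 5.359 · 91.98 / 2.149e+09 = 1.365e-13 m³.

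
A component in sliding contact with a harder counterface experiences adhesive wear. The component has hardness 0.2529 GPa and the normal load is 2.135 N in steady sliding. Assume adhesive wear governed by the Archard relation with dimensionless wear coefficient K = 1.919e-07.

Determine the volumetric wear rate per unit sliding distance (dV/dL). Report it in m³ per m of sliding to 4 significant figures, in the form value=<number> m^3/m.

value=1.620e-15 m^3/m

Quoted intermediates are rounded. Every step carries exact precision — one final rounding to 4 significant digits.
Convert: Hardness H = 0.2529 GPa = 2.529e+08 Pa.
Working in SI base units: W = 2.135 N, H = 2.529e+08 Pa, K = 1.919e-07.
Rate of wear dV/dL = K·W/H (no L dependence): 1.919e-07 · 2.135 / 2.529e+08 = 1.620e-15 m³/m.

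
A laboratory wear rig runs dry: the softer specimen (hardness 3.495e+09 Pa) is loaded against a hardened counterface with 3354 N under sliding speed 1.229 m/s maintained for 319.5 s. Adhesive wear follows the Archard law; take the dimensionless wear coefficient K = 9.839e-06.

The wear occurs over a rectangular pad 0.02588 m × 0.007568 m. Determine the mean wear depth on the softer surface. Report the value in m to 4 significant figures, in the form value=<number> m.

value=1.893e-05 m

All working math holds exact precision; intermediates appear rounded. Rounded just once to 4 significant figures.
Convert: Sliding distance L = v·t = 1.229 m/s × 319.5 s = 392.7 m.
Convert: Contact area A = 0.02588 m × 0.007568 m = 1.959e-04 m².
In SI base units: W = 3354 N, H = 3.495e+09 Pa, K = 9.839e-06.
Apply Archard: V = K·W·L/H = 9.839e-06 · 3354 · 392.7 / 3.495e+09 = 3.708e-09 m³.
Wear depth h = V/A = 3.708e-09 / 1.959e-04 = 1.893e-05 m.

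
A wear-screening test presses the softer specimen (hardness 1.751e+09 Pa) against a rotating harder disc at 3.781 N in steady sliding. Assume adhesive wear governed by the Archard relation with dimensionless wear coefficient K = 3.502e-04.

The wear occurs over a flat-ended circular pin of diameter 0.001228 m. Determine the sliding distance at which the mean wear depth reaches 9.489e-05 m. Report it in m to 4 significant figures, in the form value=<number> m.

value=148.6 m

Intermediates are shown rounded, and all working math keeps exact precision — a lone final rounding: 4 significant digits.
Contact area A = π·d²/4 = π·(0.001228 m)²/4 = 1.184e-06 m².
Restated in SI base units: W = 3.781 N, H = 1.751e+09 Pa, K = 3.502e-04.
At the depth limit, V_lim = h_lim·A = 9.489e-05 · 1.184e-06 = 1.124e-10 m³.
Thus life L = V_lim·H/(K·W) = 1.124e-10 · 1.751e+09 / (3.502e-04 · 3.781) = 148.6 m.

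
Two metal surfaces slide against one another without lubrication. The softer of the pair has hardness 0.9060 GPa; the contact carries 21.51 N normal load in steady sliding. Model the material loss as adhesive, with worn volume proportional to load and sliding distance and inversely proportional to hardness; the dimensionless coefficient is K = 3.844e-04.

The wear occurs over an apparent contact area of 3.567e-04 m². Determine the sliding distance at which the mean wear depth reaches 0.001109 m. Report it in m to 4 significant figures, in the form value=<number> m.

value=4.335e+04 m

Each operation carries full precision. Quoted intermediates are rounded — rounded just once, at four significant digits.
Hardness H = 0.9060 GPa = 9.060e+08 Pa.
As SI base values: W = 21.51 N, H = 9.060e+08 Pa, K = 3.844e-04.
Wearable volume V_lim = h_lim·A = 0.001109 · 3.567e-04 = 3.956e-07 m³.
Sliding life L = V_lim·H/(K·W) = 3.956e-07 · 9.060e+08 / (3.844e-04 · 21.51) = 4.335e+04 m.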